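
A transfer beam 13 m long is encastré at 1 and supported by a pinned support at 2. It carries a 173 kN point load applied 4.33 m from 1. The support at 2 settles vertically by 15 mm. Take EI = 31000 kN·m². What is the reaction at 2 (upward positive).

R_2 = 24.96 kN

Choose R_2 as the redundant. The primary structure is the cantilever fixed at 1.
Primary-structure tip deflection at 2 by superposition:
  point load 173 at a = 4.33: Pa²(3L − a)/(6EI) = 18742/EI
Flexibility coefficient — unit upward force at 2: δ_{22} = L³/(3EI) = 732.3/EI.
With EI = 31000 kN·m²: δ_0 = 0.60459 m and δ_{22} = 0.023624 m/kN.
Compatibility — the beam at 2 must follow the support down by 0.015 m: δ_0 − R_2·δ_{22} = 0.015, so R_2 = (0.60459 − 0.015)/0.023624 = 24.96 kN.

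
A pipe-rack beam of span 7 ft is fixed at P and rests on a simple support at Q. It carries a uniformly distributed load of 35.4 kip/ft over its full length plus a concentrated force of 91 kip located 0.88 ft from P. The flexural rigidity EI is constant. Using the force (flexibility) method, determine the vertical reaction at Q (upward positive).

R_Q = 94.99 kip

Choose R_Q as the redundant. The primary structure is the cantilever fixed at P.
Primary-structure tip deflection at Q by superposition:
  UDL 35.4: wL⁴/(8EI) = 10624/EI
  point load 91 at a = 0.88: Pa²(3L − a)/(6EI) = 236.3/EI
  δ_0 = 10861/EI
Tip deflection under a unit load at Q: L³/(3EI) = 114.3/EI.
Compatibility at Q: δ_0 − R_Q·δ_{QQ} = 0, so R_Q = 10861/114.3 = 94.99 kip.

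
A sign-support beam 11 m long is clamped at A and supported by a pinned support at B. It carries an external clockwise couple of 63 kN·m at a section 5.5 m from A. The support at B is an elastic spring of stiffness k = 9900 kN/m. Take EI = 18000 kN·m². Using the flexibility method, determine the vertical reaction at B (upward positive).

Remove the prop at B; the released (primary) structure is a cantilever built in at A.
Deflection at B on the released cantilever, summing each load's contribution:
  clockwise couple 63 at a = 5.5: M₀a(2L − a)/(2EI) = 2859/EI
Flexibility coefficient — unit upward force at B: δ_{BB} = L³/(3EI) = 443.7/EI.
With EI = 18000 kN·m²: δ_0 = 0.15881 m and δ_{BB} = 0.024648 m/kN.
Compatibility — the spring shortens by R_B/k under the reaction it provides: δ_0 − R_B·δ_{BB} = R_B/k. With 1/k = 0.000101 m/kN, R_B = δ_0 / (δ_{BB} + 1/k) = 0.15881 / (0.024648 + 0.000101) = 6.417 kN.

R_B = 6.417 kN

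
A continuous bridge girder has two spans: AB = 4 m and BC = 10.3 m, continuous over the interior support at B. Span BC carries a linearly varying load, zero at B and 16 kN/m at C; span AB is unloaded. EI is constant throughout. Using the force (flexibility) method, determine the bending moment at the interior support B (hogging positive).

Take M_B as the redundant. Released structure: two simple spans AB and BC with a hinge at B.
Discontinuity in slope at B on the released structure — sum the simple-span end rotations:
  span BC: triangular load, peak 16: 7w₀L³/(360EI) = 340/EI
  relative rotation θ_0 = (0 + 340)/EI = 340/EI
A unit hogging moment at B produces rotation L₁/(3EI) + L₂/(3EI) = 4.767/EI.
Slope continuity at B: θ_0 = M_B·4.767/EI, so M_B = 340/4.767 = 71.32 kN·m (hogging).

M_B = 71.32 kN·m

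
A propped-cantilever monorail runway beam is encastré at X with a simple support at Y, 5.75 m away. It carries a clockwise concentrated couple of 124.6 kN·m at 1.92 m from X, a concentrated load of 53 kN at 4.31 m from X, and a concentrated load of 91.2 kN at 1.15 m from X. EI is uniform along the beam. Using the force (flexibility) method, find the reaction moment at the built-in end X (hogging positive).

M_X = 131.9 kN·m

Remove the prop at Y; the released (primary) structure is a cantilever built in at X.
Primary-structure tip deflection at Y by superposition:
  clockwise couple 124.6 at a = 1.92: M₀a(2L − a)/(2EI) = 1146/EI
  point load 53 at a = 4.31: Pa²(3L − a)/(6EI) = 2123/EI
  point load 91.2 at a = 1.15: Pa²(3L − a)/(6EI) = 323.6/EI
  δ_0 = 3593/EI
Tip deflection under a unit load at Y: L³/(3EI) = 63.37/EI.
The prop prevents deflection at Y: R_Y = δ_0/δ_{YY} = 3593/63.37 = 56.7 kN.
Moment equilibrium about X: M_X = Σ(load moments about X) − R_Y·L = 457.9 − 56.7×5.75 = 131.9 kN·m.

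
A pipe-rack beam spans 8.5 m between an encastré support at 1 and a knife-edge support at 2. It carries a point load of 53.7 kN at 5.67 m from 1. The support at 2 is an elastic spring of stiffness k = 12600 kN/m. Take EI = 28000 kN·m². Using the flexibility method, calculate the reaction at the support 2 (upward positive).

Take the reaction at 2 as the redundant and release it; the primary structure is a cantilever fixed at 1.
Downward deflection at the released point 2 due to the loads:
  point load 53.7 at a = 5.67: Pa²(3L − a)/(6EI) = 5706/EI
Flexibility coefficient — unit upward force at 2: δ_{22} = L³/(3EI) = 204.7/EI.
With EI = 28000 kN·m²: δ_0 = 0.20378 m and δ_{22} = 0.007311 m/kN.
Compatibility — the spring shortens by R_2/k under the reaction it provides: δ_0 − R_2·δ_{22} = R_2/k. With 1/k = 0.000079 m/kN, R_2 = δ_0 / (δ_{22} + 1/k) = 0.20378 / (0.007311 + 0.000079) = 27.57 kN.

R_2 = 27.57 kN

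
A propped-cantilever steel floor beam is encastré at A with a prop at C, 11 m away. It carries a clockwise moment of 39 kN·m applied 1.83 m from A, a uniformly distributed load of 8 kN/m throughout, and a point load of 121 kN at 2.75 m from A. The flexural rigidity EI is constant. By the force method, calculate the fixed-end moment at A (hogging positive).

Remove the prop at C; the released (primary) structure is a cantilever built in at A.
Downward deflection at the released point C due to the loads:
  clockwise couple 39 at a = 1.83: M₀a(2L − a)/(2EI) = 719.8/EI
  UDL 8: wL⁴/(8EI) = 14641/EI
  point load 121 at a = 2.75: Pa²(3L − a)/(6EI) = 4613/EI
  δ_0 = 19974/EI
Flexibility coefficient — unit upward force at C: δ_{CC} = L³/(3EI) = 443.7/EI.
The prop prevents deflection at C: R_C = δ_0/δ_{CC} = 19974/443.7 = 45.02 kN.
Moment equilibrium about A: M_A = Σ(load moments about A) − R_C·L = 855.8 − 45.02×11 = 360.5 kN·m.

M_A = 360.5 kN·m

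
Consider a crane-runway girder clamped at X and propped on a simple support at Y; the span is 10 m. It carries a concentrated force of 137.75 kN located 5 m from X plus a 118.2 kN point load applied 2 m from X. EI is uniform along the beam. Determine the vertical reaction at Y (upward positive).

R_Y = 49.67 kN

Choose R_Y as the redundant. The primary structure is the cantilever fixed at X.
Primary-structure tip deflection at Y by superposition:
  point load 137.75 at a = 5: Pa²(3L − a)/(6EI) = 14349/EI
  point load 118.2 at a = 2: Pa²(3L − a)/(6EI) = 2206/EI
  δ_0 = 16555/EI
Flexibility coefficient — unit upward force at Y: δ_{YY} = L³/(3EI) = 333.3/EI.
The prop prevents deflection at Y: R_Y = δ_0/δ_{YY} = 16555/333.3 = 49.67 kN.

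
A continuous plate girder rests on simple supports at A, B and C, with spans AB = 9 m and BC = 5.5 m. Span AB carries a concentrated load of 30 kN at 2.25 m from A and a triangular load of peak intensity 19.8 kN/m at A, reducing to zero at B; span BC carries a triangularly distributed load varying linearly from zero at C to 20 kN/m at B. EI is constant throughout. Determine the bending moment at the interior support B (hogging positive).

M_B = 93.01 kN·m

Insert a hinge at B; M_B is the redundant, and each span becomes simply supported.
Discontinuity in slope at B on the released structure — sum the simple-span end rotations:
  span AB: point load 30 at a = 2.25: Pab(L + a)/(6LEI) = 94.92/EI
  span AB: triangular load, peak 19.8: 7w₀L³/(360EI) = 280.7/EI
  span BC: triangular load, peak 20: w₀L³/(45EI) = 73.94/EI
  relative rotation θ_0 = (375.6 + 73.94)/EI = 449.5/EI
A unit hogging moment at B produces rotation L₁/(3EI) + L₂/(3EI) = 4.833/EI.
Slope continuity at B: θ_0 = M_B·4.833/EI, so M_B = 449.5/4.833 = 93.01 kN·m (hogging).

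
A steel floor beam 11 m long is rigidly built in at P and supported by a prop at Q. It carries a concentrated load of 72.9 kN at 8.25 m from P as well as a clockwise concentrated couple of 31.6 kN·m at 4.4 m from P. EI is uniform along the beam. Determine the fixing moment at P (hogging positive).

M_P = 95.24 kN·m

Release the roller at Q. Primary structure: cantilever fixed at P.
Free-end deflection of the primary structure under the applied loading (downward +):
  point load 72.9 at a = 8.25: Pa²(3L − a)/(6EI) = 20467/EI
  clockwise couple 31.6 at a = 4.4: M₀a(2L − a)/(2EI) = 1224/EI
  δ_0 = 21691/EI
Flexibility coefficient — unit upward force at Q: δ_{QQ} = L³/(3EI) = 443.7/EI.
The prop prevents deflection at Q: R_Q = δ_0/δ_{QQ} = 21691/443.7 = 48.89 kN.
Moment equilibrium about P: M_P = Σ(load moments about P) − R_Q·L = 633 − 48.89×11 = 95.24 kN·m.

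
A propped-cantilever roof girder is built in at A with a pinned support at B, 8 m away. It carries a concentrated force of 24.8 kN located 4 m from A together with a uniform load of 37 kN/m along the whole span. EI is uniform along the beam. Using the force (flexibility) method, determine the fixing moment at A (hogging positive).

Take the reaction at B as the redundant and release it; the primary structure is a cantilever fixed at A.
Downward deflection at the released point B due to the loads:
  point load 24.8 at a = 4: Pa²(3L − a)/(6EI) = 1323/EI
  UDL 37: wL⁴/(8EI) = 18944/EI
  δ_0 = 20267/EI
Tip deflection under a unit load at B: L³/(3EI) = 170.7/EI.
The prop prevents deflection at B: R_B = δ_0/δ_{BB} = 20267/170.7 = 118.8 kN.
Moment equilibrium about A: M_A = Σ(load moments about A) − R_B·L = 1283 − 118.8×8 = 333.2 kN·m.

M_A = 333.2 kN·m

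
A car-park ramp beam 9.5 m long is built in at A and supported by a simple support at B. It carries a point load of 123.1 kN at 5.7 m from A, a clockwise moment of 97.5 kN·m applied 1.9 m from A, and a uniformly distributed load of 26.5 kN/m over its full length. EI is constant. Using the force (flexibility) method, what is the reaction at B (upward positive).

Take the reaction at B as the redundant and release it; the primary structure is a cantilever fixed at A.
Primary-structure tip deflection at B by superposition:
  point load 123.1 at a = 5.7: Pa²(3L − a)/(6EI) = 15198/EI
  clockwise couple 97.5 at a = 1.9: M₀a(2L − a)/(2EI) = 1584/EI
  UDL 26.5: wL⁴/(8EI) = 26981/EI
  δ_0 = 43763/EI
Flexibility coefficient — unit upward force at B: δ_{BB} = L³/(3EI) = 285.8/EI.
Compatibility at B: δ_0 − R_B·δ_{BB} = 0, so R_B = 43763/285.8 = 153.1 kN.

R_B = 153.1 kN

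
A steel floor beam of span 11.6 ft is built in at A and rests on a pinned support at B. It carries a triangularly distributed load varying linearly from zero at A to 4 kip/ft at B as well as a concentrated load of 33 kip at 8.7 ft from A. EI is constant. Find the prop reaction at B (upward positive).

R_B = 33.64 kip

Take the reaction at B as the redundant and release it; the primary structure is a cantilever fixed at A.
Deflection at B on the released cantilever, summing each load's contribution:
  triangular load, peak 4 at the free end: 11w₀L⁴/(120EI) = 6639/EI
  point load 33 at a = 8.7: Pa²(3L − a)/(6EI) = 10865/EI
  δ_0 = 17504/EI
Flexibility coefficient — unit upward force at B: δ_{BB} = L³/(3EI) = 520.3/EI.
Compatibility at B: δ_0 − R_B·δ_{BB} = 0, so R_B = 17504/520.3 = 33.64 kip.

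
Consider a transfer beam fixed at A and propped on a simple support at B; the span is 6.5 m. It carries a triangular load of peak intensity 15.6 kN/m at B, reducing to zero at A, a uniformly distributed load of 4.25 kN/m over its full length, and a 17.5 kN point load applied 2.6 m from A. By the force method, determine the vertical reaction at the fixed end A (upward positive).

Choose R_B as the redundant. The primary structure is the cantilever fixed at A.
Primary-structure tip deflection at B by superposition:
  triangular load, peak 15.6 at the free end: 11w₀L⁴/(120EI) = 2553/EI
  UDL 4.25: wL⁴/(8EI) = 948.3/EI
  point load 17.5 at a = 2.6: Pa²(3L − a)/(6EI) = 333.2/EI
  δ_0 = 3834/EI
Tip deflection under a unit load at B: L³/(3EI) = 91.54/EI.
The prop prevents deflection at B: R_B = δ_0/δ_{BB} = 3834/91.54 = 41.88 kN.
Vertical equilibrium: R_A = ΣP − R_B = 95.83 − 41.88 = 53.94 kN.

R_A = 53.94 kN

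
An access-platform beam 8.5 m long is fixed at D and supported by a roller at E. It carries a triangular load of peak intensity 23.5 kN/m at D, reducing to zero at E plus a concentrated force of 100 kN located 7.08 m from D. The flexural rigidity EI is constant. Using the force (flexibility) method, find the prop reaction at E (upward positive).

Release the roller at E. Primary structure: cantilever fixed at D.
Primary-structure tip deflection at E by superposition:
  triangular load, peak 23.5 at the fixed end: w₀L⁴/(30EI) = 4089/EI
  point load 100 at a = 7.08: Pa²(3L − a)/(6EI) = 15389/EI
  δ_0 = 19478/EI
Flexibility coefficient — unit upward force at E: δ_{EE} = L³/(3EI) = 204.7/EI.
Compatibility at E: δ_0 − R_E·δ_{EE} = 0, so R_E = 19478/204.7 = 95.15 kN.

R_E = 95.15 kN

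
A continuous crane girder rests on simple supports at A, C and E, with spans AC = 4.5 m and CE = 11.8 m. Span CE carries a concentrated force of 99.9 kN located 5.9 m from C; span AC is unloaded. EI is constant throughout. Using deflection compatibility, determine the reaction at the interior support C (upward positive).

Take M_C as the redundant. Released structure: two simple spans AC and CE with a hinge at C.
Discontinuity in slope at C on the released structure — sum the simple-span end rotations:
  span CE: point load 99.9 at a = 5.9: Pab(L + b)/(6LEI) = 869.4/EI
  relative rotation θ_0 = (0 + 869.4)/EI = 869.4/EI
A unit hogging moment at C produces rotation L₁/(3EI) + L₂/(3EI) = 5.433/EI.
Slope continuity at C: θ_0 = M_C·5.433/EI, so M_C = 869.4/5.433 = 160 kN·m (hogging).
Span AC, ΣM about A with M_C applied at C: R_C^{AC}·4.5 = 0 + 160, so R_C^{AC} = 35.56 kN and R_A = 0 − 35.56 = -35.56 kN.
Span CE, ΣM about E: R_C^{CE}·11.8 = 589.4 + 160, so R_C^{CE} = 63.51 kN and R_E = 99.9 − 63.51 = 36.39 kN.
R_C = 35.56 + 63.51 = 99.07 kN.

R_C = 99.07 kN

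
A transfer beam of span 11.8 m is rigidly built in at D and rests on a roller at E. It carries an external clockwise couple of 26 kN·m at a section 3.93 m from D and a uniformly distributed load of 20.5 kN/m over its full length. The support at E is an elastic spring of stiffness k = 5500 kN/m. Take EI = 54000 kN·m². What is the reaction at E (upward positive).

Remove the prop at E; the released (primary) structure is a cantilever built in at D.
Free-end deflection of the primary structure under the applied loading (downward +):
  clockwise couple 26 at a = 3.93: M₀a(2L − a)/(2EI) = 1005/EI
  UDL 20.5: wL⁴/(8EI) = 49681/EI
  δ_0 = 50686/EI
Tip deflection under a unit load at E: L³/(3EI) = 547.7/EI.
With EI = 54000 kN·m²: δ_0 = 0.93863 m and δ_{EE} = 0.010142 m/kN.
Compatibility — the spring shortens by R_E/k under the reaction it provides: δ_0 − R_E·δ_{EE} = R_E/k. With 1/k = 0.000182 m/kN, R_E = δ_0 / (δ_{EE} + 1/k) = 0.93863 / (0.010142 + 0.000182) = 90.92 kN.

R_E = 90.92 kN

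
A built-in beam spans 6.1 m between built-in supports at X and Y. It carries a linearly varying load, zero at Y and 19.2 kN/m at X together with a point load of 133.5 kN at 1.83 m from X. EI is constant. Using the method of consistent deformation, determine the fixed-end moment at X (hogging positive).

Take the two fixed-end moments M_X, M_Y as redundants; the released structure is the simple span XY.
On the primary (simply-supported) span, the end slopes from the loading are:
  at X: triangular load, peak 19.2: w₀L³/(45EI) = 96.85/EI
  at Y: triangular load, peak 19.2: 7w₀L³/(360EI) = 84.74/EI
  at X: point load 133.5 at a = 1.83: Pab(L + b)/(6LEI) = 295.6/EI
  at Y: point load 133.5 at a = 1.83: Pab(L + a)/(6LEI) = 226/EI
  θ_X0 = 392.4/EI,  θ_Y0 = 310.8/EI
Flexibility coefficients: a unit moment at one end gives L/(3EI) there and L/(6EI) at the far end, so f₁₁ = f₂₂ = 2.033/EI and f₁₂ = f₂₁ = 1.017/EI.
Compatibility — zero rotation at each built-in end:
  2.033 M_X + 1.017 M_Y = 392.4
  1.017 M_X + 2.033 M_Y = 310.8
Solving the pair gives M_X = 155.4 kN·m and M_Y = 75.12 kN·m (hogging).

M_X = 155.4 kN·m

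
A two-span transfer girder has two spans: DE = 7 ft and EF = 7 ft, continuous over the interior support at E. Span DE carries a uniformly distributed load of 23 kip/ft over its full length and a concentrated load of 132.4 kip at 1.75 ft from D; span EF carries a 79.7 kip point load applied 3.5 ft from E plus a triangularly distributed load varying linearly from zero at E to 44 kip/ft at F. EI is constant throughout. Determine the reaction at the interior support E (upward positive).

Release continuity at E by inserting a hinge; the redundant is the internal moment M_E. The primary structure is two simply-supported spans DE and EF.
End slopes at the hinge E, treating each span as simply supported:
  span DE: UDL 23: wL³/(24EI) = 328.7/EI
  span DE: point load 132.4 at a = 1.75: Pab(L + a)/(6LEI) = 253.4/EI
  span EF: point load 79.7 at a = 3.5: Pab(L + b)/(6LEI) = 244.1/EI
  span EF: triangular load, peak 44: 7w₀L³/(360EI) = 293.5/EI
  relative rotation θ_0 = (582.1 + 537.5)/EI = 1120/EI
A unit hogging moment at E produces rotation L₁/(3EI) + L₂/(3EI) = 4.667/EI.
Compatibility: M_E·(L₁+L₂)/(3EI) = θ_0, giving M_E = 239.9 kip·ft (hogging).
Span DE, ΣM about D with M_E applied at E: R_E^{DE}·7 = 795.2 + 239.9, so R_E^{DE} = 147.9 kip and R_D = 293.4 − 147.9 = 145.5 kip.
Span EF, ΣM about F: R_E^{EF}·7 = 638.3 + 239.9, so R_E^{EF} = 125.5 kip and R_F = 233.7 − 125.5 = 108.2 kip.
R_E = 147.9 + 125.5 = 273.3 kip.

R_E = 273.3 kip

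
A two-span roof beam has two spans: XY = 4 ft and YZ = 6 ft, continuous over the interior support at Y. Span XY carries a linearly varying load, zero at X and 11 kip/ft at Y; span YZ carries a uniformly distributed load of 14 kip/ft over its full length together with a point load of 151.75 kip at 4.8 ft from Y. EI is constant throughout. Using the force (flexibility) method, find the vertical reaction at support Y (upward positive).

R_Y = 126.6 kip

Release continuity at Y by inserting a hinge; the redundant is the internal moment M_Y. The primary structure is two simply-supported spans XY and YZ.
Rotations at Y on the released spans (each span's end-slope, ×1/EI):
  span XY: triangular load, peak 11: w₀L³/(45EI) = 15.64/EI
  span YZ: UDL 14: wL³/(24EI) = 126/EI
  span YZ: point load 151.75 at a = 4.8: Pab(L + b)/(6LEI) = 174.8/EI
  relative rotation θ_0 = (15.64 + 300.8)/EI = 316.5/EI
A unit hogging moment at Y produces rotation L₁/(3EI) + L₂/(3EI) = 3.333/EI.
Slope continuity at Y: θ_0 = M_Y·3.333/EI, so M_Y = 316.5/3.333 = 94.94 kip·ft (hogging).
Span XY, ΣM about X with M_Y applied at Y: R_Y^{XY}·4 = 58.67 + 94.94, so R_Y^{XY} = 38.4 kip and R_X = 22 − 38.4 = -16.4 kip.
Span YZ, ΣM about Z: R_Y^{YZ}·6 = 434.1 + 94.94, so R_Y^{YZ} = 88.17 kip and R_Z = 235.8 − 88.17 = 147.6 kip.
R_Y = 38.4 + 88.17 = 126.6 kip.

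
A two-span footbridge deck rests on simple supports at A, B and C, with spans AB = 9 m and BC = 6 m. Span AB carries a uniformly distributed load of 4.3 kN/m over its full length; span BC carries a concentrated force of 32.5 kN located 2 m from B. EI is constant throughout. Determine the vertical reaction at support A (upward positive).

R_A = 14.84 kN

Take M_B as the redundant. Released structure: two simple spans AB and BC with a hinge at B.
Rotations at B on the released spans (each span's end-slope, ×1/EI):
  span AB: UDL 4.3: wL³/(24EI) = 130.6/EI
  span BC: point load 32.5 at a = 2: Pab(L + b)/(6LEI) = 72.22/EI
  relative rotation θ_0 = (130.6 + 72.22)/EI = 202.8/EI
A unit hogging moment at B produces rotation L₁/(3EI) + L₂/(3EI) = 5/EI.
Slope continuity at B: θ_0 = M_B·5/EI, so M_B = 202.8/5 = 40.57 kN·m (hogging).
Span AB, ΣM about A with M_B applied at B: R_B^{AB}·9 = 174.2 + 40.57, so R_B^{AB} = 23.86 kN and R_A = 38.7 − 23.86 = 14.84 kN.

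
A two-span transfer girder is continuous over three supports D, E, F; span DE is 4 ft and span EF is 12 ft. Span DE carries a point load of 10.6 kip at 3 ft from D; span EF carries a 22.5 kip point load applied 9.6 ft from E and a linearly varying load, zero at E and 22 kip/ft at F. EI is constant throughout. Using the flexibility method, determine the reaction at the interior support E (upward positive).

R_E = 109.7 kip

Release continuity at E by inserting a hinge; the redundant is the internal moment M_E. The primary structure is two simply-supported spans DE and EF.
Discontinuity in slope at E on the released structure — sum the simple-span end rotations:
  span DE: point load 10.6 at a = 3: Pab(L + a)/(6LEI) = 9.275/EI
  span EF: point load 22.5 at a = 9.6: Pab(L + b)/(6LEI) = 103.7/EI
  span EF: triangular load, peak 22: 7w₀L³/(360EI) = 739.2/EI
  relative rotation θ_0 = (9.275 + 842.9)/EI = 852.2/EI
A unit hogging moment at E produces rotation L₁/(3EI) + L₂/(3EI) = 5.333/EI.
Slope continuity at E: θ_0 = M_E·5.333/EI, so M_E = 852.2/5.333 = 159.8 kip·ft (hogging).
Span DE, ΣM about D with M_E applied at E: R_E^{DE}·4 = 31.8 + 159.8, so R_E^{DE} = 47.89 kip and R_D = 10.6 − 47.89 = -37.29 kip.
Span EF, ΣM about F: R_E^{EF}·12 = 582 + 159.8, so R_E^{EF} = 61.81 kip and R_F = 154.5 − 61.81 = 92.69 kip.
R_E = 47.89 + 61.81 = 109.7 kip.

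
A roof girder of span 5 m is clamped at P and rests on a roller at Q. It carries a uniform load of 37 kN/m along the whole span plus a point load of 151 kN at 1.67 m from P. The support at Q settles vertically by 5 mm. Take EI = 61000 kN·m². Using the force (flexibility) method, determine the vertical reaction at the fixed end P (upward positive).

R_P = 251.5 kN

Take the reaction at Q as the redundant and release it; the primary structure is a cantilever fixed at P.
Primary-structure tip deflection at Q by superposition:
  UDL 37: wL⁴/(8EI) = 2891/EI
  point load 151 at a = 1.67: Pa²(3L − a)/(6EI) = 935.6/EI
  δ_0 = 3826/EI
Flexibility coefficient — unit upward force at Q: δ_{QQ} = L³/(3EI) = 41.67/EI.
With EI = 61000 kN·m²: δ_0 = 0.062725 m and δ_{QQ} = 0.000683 m/kN.
Compatibility — the beam at Q must follow the support down by 0.005 m: δ_0 − R_Q·δ_{QQ} = 0.005, so R_Q = (0.062725 − 0.005)/0.000683 = 84.51 kN.
Vertical equilibrium: R_P = ΣP − R_Q = 336 − 84.51 = 251.5 kN.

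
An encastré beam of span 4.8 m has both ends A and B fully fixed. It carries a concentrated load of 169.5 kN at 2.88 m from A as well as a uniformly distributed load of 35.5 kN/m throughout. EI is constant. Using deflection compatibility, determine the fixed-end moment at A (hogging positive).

Release both end moments; the primary structure is a simply-supported span AB with redundants M_A and M_B.
On the primary (simply-supported) span, the end slopes from the loading are:
  at A: point load 169.5 at a = 2.88: Pab(L + b)/(6LEI) = 218.7/EI
  at B: point load 169.5 at a = 2.88: Pab(L + a)/(6LEI) = 249.9/EI
  at A: UDL 35.5: wL³/(24EI) = 163.6/EI
  at B: UDL 35.5: wL³/(24EI) = 163.6/EI
  θ_A0 = 382.3/EI,  θ_B0 = 413.5/EI
Flexibility coefficients: a unit moment at one end gives L/(3EI) there and L/(6EI) at the far end, so f₁₁ = f₂₂ = 1.6/EI and f₁₂ = f₂₁ = 0.8/EI.
Compatibility — zero rotation at each built-in end:
  1.6 M_A + 0.8 M_B = 382.3
  0.8 M_A + 1.6 M_B = 413.5
Solving the pair gives M_A = 146.3 kN·m and M_B = 185.3 kN·m (hogging).

M_A = 146.3 kN·m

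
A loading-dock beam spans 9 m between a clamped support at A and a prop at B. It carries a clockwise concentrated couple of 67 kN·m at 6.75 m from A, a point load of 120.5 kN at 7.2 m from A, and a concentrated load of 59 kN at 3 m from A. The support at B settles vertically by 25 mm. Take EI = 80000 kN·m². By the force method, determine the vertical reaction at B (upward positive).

R_B = 95.81 kN

Remove the prop at B; the released (primary) structure is a cantilever built in at A.
Primary-structure tip deflection at B by superposition:
  clockwise couple 67 at a = 6.75: M₀a(2L − a)/(2EI) = 2544/EI
  point load 120.5 at a = 7.2: Pa²(3L − a)/(6EI) = 20614/EI
  point load 59 at a = 3: Pa²(3L − a)/(6EI) = 2124/EI
  δ_0 = 25282/EI
Flexibility coefficient — unit upward force at B: δ_{BB} = L³/(3EI) = 243/EI.
With EI = 80000 kN·m²: δ_0 = 0.31603 m and δ_{BB} = 0.003037 m/kN.
Compatibility — the beam at B must follow the support down by 0.025 m: δ_0 − R_B·δ_{BB} = 0.025, so R_B = (0.31603 − 0.025)/0.003037 = 95.81 kN.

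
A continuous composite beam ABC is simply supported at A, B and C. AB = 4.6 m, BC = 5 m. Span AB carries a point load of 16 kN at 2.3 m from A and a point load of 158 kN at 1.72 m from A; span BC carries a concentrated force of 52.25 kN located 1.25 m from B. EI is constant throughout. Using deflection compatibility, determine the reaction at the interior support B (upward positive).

Release continuity at B by inserting a hinge; the redundant is the internal moment M_B. The primary structure is two simply-supported spans AB and BC.
Discontinuity in slope at B on the released structure — sum the simple-span end rotations:
  span AB: point load 16 at a = 2.3: Pab(L + a)/(6LEI) = 21.16/EI
  span AB: point load 158 at a = 1.72: Pab(L + a)/(6LEI) = 179.2/EI
  span BC: point load 52.25 at a = 1.25: Pab(L + b)/(6LEI) = 71.44/EI
  relative rotation θ_0 = (200.4 + 71.44)/EI = 271.8/EI
A unit hogging moment at B produces rotation L₁/(3EI) + L₂/(3EI) = 3.2/EI.
Compatibility: M_B·(L₁+L₂)/(3EI) = θ_0, giving M_B = 84.94 kN·m (hogging).
Span AB, ΣM about A with M_B applied at B: R_B^{AB}·4.6 = 308.6 + 84.94, so R_B^{AB} = 85.54 kN and R_A = 174 − 85.54 = 88.46 kN.
Span BC, ΣM about C: R_B^{BC}·5 = 195.9 + 84.94, so R_B^{BC} = 56.18 kN and R_C = 52.25 − 56.18 = -3.926 kN.
R_B = 85.54 + 56.18 = 141.7 kN.

R_B = 141.7 kN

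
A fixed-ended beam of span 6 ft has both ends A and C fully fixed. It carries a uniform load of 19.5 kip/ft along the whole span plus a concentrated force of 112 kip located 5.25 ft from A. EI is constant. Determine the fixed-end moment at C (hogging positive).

Take the two fixed-end moments M_A, M_C as redundants; the released structure is the simple span AC.
End rotations of the released simple span under the applied load (×1/EI):
  at A: UDL 19.5: wL³/(24EI) = 175.5/EI
  at C: UDL 19.5: wL³/(24EI) = 175.5/EI
  at A: point load 112 at a = 5.25: Pab(L + b)/(6LEI) = 82.69/EI
  at C: point load 112 at a = 5.25: Pab(L + a)/(6LEI) = 137.8/EI
  θ_A0 = 258.2/EI,  θ_C0 = 313.3/EI
Flexibility coefficients: a unit moment at one end gives L/(3EI) there and L/(6EI) at the far end, so f₁₁ = f₂₂ = 2/EI and f₁₂ = f₂₁ = 1/EI.
Compatibility — zero rotation at each built-in end:
  2 M_A + 1 M_C = 258.2
  1 M_A + 2 M_C = 313.3
Solving the pair gives M_A = 67.69 kip·ft and M_C = 122.8 kip·ft (hogging).

M_C = 122.8 kip·ft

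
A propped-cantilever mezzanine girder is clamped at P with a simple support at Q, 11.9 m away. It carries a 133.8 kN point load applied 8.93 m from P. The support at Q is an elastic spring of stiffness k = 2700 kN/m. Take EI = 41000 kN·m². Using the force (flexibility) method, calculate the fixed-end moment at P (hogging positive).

M_P = 212.9 kN·m

Release the roller at Q. Primary structure: cantilever fixed at P.
Downward deflection at the released point Q due to the loads:
  point load 133.8 at a = 8.93: Pa²(3L − a)/(6EI) = 47605/EI
Tip deflection under a unit load at Q: L³/(3EI) = 561.7/EI.
With EI = 41000 kN·m²: δ_0 = 1.1611 m and δ_{QQ} = 0.0137 m/kN.
Compatibility — the spring shortens by R_Q/k under the reaction it provides: δ_0 − R_Q·δ_{QQ} = R_Q/k. With 1/k = 0.00037 m/kN, R_Q = δ_0 / (δ_{QQ} + 1/k) = 1.1611 / (0.0137 + 0.00037) = 82.52 kN.
Moment equilibrium about P: M_P = Σ(load moments about P) − R_Q·L = 1195 − 82.52×11.9 = 212.9 kN·m.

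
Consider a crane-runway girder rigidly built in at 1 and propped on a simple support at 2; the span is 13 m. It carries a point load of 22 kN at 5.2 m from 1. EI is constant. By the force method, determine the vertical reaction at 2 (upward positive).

Release the roller at 2. Primary structure: cantilever fixed at 1.
Deflection at 2 on the released cantilever, summing each load's contribution:
  point load 22 at a = 5.2: Pa²(3L − a)/(6EI) = 3351/EI
Flexibility coefficient — unit upward force at 2: δ_{22} = L³/(3EI) = 732.3/EI.
Compatibility at 2: δ_0 − R_2·δ_{22} = 0, so R_2 = 3351/732.3 = 4.576 kN.

R_2 = 4.576 kN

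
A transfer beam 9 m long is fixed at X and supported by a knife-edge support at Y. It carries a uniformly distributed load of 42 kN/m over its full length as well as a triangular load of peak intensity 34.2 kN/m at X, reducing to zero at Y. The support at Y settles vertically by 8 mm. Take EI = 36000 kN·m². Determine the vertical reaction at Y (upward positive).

Take the reaction at Y as the redundant and release it; the primary structure is a cantilever fixed at X.
Free-end deflection of the primary structure under the applied loading (downward +):
  UDL 42: wL⁴/(8EI) = 34445/EI
  triangular load, peak 34.2 at the fixed end: w₀L⁴/(30EI) = 7480/EI
  δ_0 = 41925/EI
Flexibility coefficient — unit upward force at Y: δ_{YY} = L³/(3EI) = 243/EI.
With EI = 36000 kN·m²: δ_0 = 1.1646 m and δ_{YY} = 0.00675 m/kN.
Compatibility — the beam at Y must follow the support down by 0.008 m: δ_0 − R_Y·δ_{YY} = 0.008, so R_Y = (1.1646 − 0.008)/0.00675 = 171.3 kN.

R_Y = 171.3 kN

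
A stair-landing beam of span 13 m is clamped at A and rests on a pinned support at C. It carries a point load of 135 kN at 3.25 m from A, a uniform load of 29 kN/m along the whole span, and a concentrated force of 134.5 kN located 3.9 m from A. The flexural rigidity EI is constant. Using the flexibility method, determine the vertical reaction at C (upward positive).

Remove the prop at C; the released (primary) structure is a cantilever built in at A.
Free-end deflection of the primary structure under the applied loading (downward +):
  point load 135 at a = 3.25: Pa²(3L − a)/(6EI) = 8496/EI
  UDL 29: wL⁴/(8EI) = 103534/EI
  point load 134.5 at a = 3.9: Pa²(3L − a)/(6EI) = 11968/EI
  δ_0 = 123997/EI
Flexibility coefficient — unit upward force at C: δ_{CC} = L³/(3EI) = 732.3/EI.
The prop prevents deflection at C: R_C = δ_0/δ_{CC} = 123997/732.3 = 169.3 kN.

R_C = 169.3 kN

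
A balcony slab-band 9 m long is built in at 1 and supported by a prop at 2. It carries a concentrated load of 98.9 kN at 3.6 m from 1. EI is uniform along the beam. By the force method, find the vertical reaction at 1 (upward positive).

Remove the prop at 2; the released (primary) structure is a cantilever built in at 1.
Primary-structure tip deflection at 2 by superposition:
  point load 98.9 at a = 3.6: Pa²(3L − a)/(6EI) = 4999/EI
Tip deflection under a unit load at 2: L³/(3EI) = 243/EI.
Compatibility at 2: δ_0 − R_2·δ_{22} = 0, so R_2 = 4999/243 = 20.57 kN.
Vertical equilibrium: R_1 = ΣP − R_2 = 98.9 − 20.57 = 78.33 kN.

R_1 = 78.33 kN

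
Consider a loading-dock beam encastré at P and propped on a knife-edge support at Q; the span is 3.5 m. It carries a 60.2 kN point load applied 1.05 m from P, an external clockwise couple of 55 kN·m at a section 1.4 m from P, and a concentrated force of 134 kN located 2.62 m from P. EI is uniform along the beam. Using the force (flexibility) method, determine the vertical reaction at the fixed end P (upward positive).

Remove the prop at Q; the released (primary) structure is a cantilever built in at P.
Primary-structure tip deflection at Q by superposition:
  point load 60.2 at a = 1.05: Pa²(3L − a)/(6EI) = 104.5/EI
  clockwise couple 55 at a = 1.4: M₀a(2L − a)/(2EI) = 215.6/EI
  point load 134 at a = 2.62: Pa²(3L − a)/(6EI) = 1208/EI
  δ_0 = 1528/EI
Tip deflection under a unit load at Q: L³/(3EI) = 14.29/EI.
The prop prevents deflection at Q: R_Q = δ_0/δ_{QQ} = 1528/14.29 = 106.9 kN.
Vertical equilibrium: R_P = ΣP − R_Q = 194.2 − 106.9 = 87.27 kN.

R_P = 87.27 kN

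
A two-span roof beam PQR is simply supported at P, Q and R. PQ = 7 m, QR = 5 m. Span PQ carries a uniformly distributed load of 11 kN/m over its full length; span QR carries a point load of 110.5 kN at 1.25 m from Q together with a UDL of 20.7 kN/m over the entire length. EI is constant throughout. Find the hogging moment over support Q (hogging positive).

M_Q = 104 kN·m

Take M_Q as the redundant. Released structure: two simple spans PQ and QR with a hinge at Q.
Rotations at Q on the released spans (each span's end-slope, ×1/EI):
  span PQ: UDL 11: wL³/(24EI) = 157.2/EI
  span QR: point load 110.5 at a = 1.25: Pab(L + b)/(6LEI) = 151.1/EI
  span QR: UDL 20.7: wL³/(24EI) = 107.8/EI
  relative rotation θ_0 = (157.2 + 258.9)/EI = 416.1/EI
A unit hogging moment at Q produces rotation L₁/(3EI) + L₂/(3EI) = 4/EI.
Compatibility: M_Q·(L₁+L₂)/(3EI) = θ_0, giving M_Q = 104 kN·m (hogging).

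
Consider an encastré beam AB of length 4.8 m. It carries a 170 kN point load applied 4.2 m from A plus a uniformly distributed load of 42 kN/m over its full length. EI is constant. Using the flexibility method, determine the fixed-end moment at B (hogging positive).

Take the two fixed-end moments M_A, M_B as redundants; the released structure is the simple span AB.
Simple-span end rotations at A and B under the given loads:
  at A: point load 170 at a = 4.2: Pab(L + b)/(6LEI) = 80.33/EI
  at B: point load 170 at a = 4.2: Pab(L + a)/(6LEI) = 133.9/EI
  at A: UDL 42: wL³/(24EI) = 193.5/EI
  at B: UDL 42: wL³/(24EI) = 193.5/EI
  θ_A0 = 273.9/EI,  θ_B0 = 327.4/EI
Flexibility coefficients: a unit moment at one end gives L/(3EI) there and L/(6EI) at the far end, so f₁₁ = f₂₂ = 1.6/EI and f₁₂ = f₂₁ = 0.8/EI.
Compatibility — zero rotation at each built-in end:
  1.6 M_A + 0.8 M_B = 273.9
  0.8 M_A + 1.6 M_B = 327.4
Solving the pair gives M_A = 91.8 kN·m and M_B = 158.7 kN·m (hogging).

M_B = 158.7 kN·m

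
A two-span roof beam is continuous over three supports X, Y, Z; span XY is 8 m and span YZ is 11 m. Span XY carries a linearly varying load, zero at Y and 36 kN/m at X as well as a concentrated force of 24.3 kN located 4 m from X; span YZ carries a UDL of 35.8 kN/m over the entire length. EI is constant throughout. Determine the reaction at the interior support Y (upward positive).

R_Y = 340.3 kN

Insert a hinge at Y; M_Y is the redundant, and each span becomes simply supported.
Discontinuity in slope at Y on the released structure — sum the simple-span end rotations:
  span XY: triangular load, peak 36: 7w₀L³/(360EI) = 358.4/EI
  span XY: point load 24.3 at a = 4: Pab(L + a)/(6LEI) = 97.2/EI
  span YZ: UDL 35.8: wL³/(24EI) = 1985/EI
  relative rotation θ_0 = (455.6 + 1985)/EI = 2441/EI
A unit hogging moment at Y produces rotation L₁/(3EI) + L₂/(3EI) = 6.333/EI.
Slope continuity at Y: θ_0 = M_Y·6.333/EI, so M_Y = 2441/6.333 = 385.4 kN·m (hogging).
Span XY, ΣM about X with M_Y applied at Y: R_Y^{XY}·8 = 481.2 + 385.4, so R_Y^{XY} = 108.3 kN and R_X = 168.3 − 108.3 = 59.97 kN.
Span YZ, ΣM about Z: R_Y^{YZ}·11 = 2166 + 385.4, so R_Y^{YZ} = 231.9 kN and R_Z = 393.8 − 231.9 = 161.9 kN.
R_Y = 108.3 + 231.9 = 340.3 kN.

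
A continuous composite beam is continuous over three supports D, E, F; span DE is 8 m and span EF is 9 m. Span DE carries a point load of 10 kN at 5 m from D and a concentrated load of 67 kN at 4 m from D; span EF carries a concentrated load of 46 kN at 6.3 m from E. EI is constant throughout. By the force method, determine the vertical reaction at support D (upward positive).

Take M_E as the redundant. Released structure: two simple spans DE and EF with a hinge at E.
End slopes at the hinge E, treating each span as simply supported:
  span DE: point load 10 at a = 5: Pab(L + a)/(6LEI) = 40.62/EI
  span DE: point load 67 at a = 4: Pab(L + a)/(6LEI) = 268/EI
  span EF: point load 46 at a = 6.3: Pab(L + b)/(6LEI) = 169.5/EI
  relative rotation θ_0 = (308.6 + 169.5)/EI = 478.2/EI
A unit hogging moment at E produces rotation L₁/(3EI) + L₂/(3EI) = 5.667/EI.
Compatibility: M_E·(L₁+L₂)/(3EI) = θ_0, giving M_E = 84.38 kN·m (hogging).
Span DE, ΣM about D with M_E applied at E: R_E^{DE}·8 = 318 + 84.38, so R_E^{DE} = 50.3 kN and R_D = 77 − 50.3 = 26.7 kN.

R_D = 26.7 kN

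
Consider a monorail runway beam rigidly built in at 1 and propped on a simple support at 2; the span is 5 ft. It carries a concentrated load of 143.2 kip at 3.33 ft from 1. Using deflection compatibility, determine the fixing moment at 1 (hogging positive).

M_1 = 106.2 kip·ft

Choose R_2 as the redundant. The primary structure is the cantilever fixed at 1.
Primary-structure tip deflection at 2 by superposition:
  point load 143.2 at a = 3.33: Pa²(3L − a)/(6EI) = 3089/EI
Tip deflection under a unit load at 2: L³/(3EI) = 41.67/EI.
The prop prevents deflection at 2: R_2 = δ_0/δ_{22} = 3089/41.67 = 74.12 kip.
Moment equilibrium about 1: M_1 = Σ(load moments about 1) − R_2·L = 476.9 − 74.12×5 = 106.2 kip·ft.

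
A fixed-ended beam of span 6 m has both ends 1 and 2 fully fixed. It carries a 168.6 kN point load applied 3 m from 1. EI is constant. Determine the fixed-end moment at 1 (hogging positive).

M_1 = 126.5 kN·m

Release both end moments; the primary structure is a simply-supported span 12 with redundants M_1 and M_2.
Simple-span end rotations at 1 and 2 under the given loads:
  at 1: point load 168.6 at a = 3: Pab(L + b)/(6LEI) = 379.4/EI
  at 2: point load 168.6 at a = 3: Pab(L + a)/(6LEI) = 379.4/EI
  θ_10 = 379.4/EI,  θ_20 = 379.4/EI
Flexibility coefficients: a unit moment at one end gives L/(3EI) there and L/(6EI) at the far end, so f₁₁ = f₂₂ = 2/EI and f₁₂ = f₂₁ = 1/EI.
Compatibility — zero rotation at each built-in end:
  2 M_1 + 1 M_2 = 379.4
  1 M_1 + 2 M_2 = 379.4
Solving the pair gives M_1 = 126.5 kN·m and M_2 = 126.5 kN·m (hogging).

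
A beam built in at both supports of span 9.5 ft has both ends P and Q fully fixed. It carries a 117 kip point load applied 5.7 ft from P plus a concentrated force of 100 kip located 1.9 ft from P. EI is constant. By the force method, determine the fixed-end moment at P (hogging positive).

Take the two fixed-end moments M_P, M_Q as redundants; the released structure is the simple span PQ.
On the primary (simply-supported) span, the end slopes from the loading are:
  at P: point load 117 at a = 5.7: Pab(L + b)/(6LEI) = 591.3/EI
  at Q: point load 117 at a = 5.7: Pab(L + a)/(6LEI) = 675.8/EI
  at P: point load 100 at a = 1.9: Pab(L + b)/(6LEI) = 433.2/EI
  at Q: point load 100 at a = 1.9: Pab(L + a)/(6LEI) = 288.8/EI
  θ_P0 = 1025/EI,  θ_Q0 = 964.6/EI
Flexibility coefficients: a unit moment at one end gives L/(3EI) there and L/(6EI) at the far end, so f₁₁ = f₂₂ = 3.167/EI and f₁₂ = f₂₁ = 1.583/EI.
Compatibility — zero rotation at each built-in end:
  3.167 M_P + 1.583 M_Q = 1025
  1.583 M_P + 3.167 M_Q = 964.6
Solving the pair gives M_P = 228.3 kip·ft and M_Q = 190.5 kip·ft (hogging).

M_P = 228.3 kip·ft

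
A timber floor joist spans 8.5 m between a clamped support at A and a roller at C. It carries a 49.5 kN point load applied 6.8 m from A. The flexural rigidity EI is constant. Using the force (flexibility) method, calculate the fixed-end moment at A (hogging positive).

M_A = 40.39 kN·m

Release the roller at C. Primary structure: cantilever fixed at A.
Free-end deflection of the primary structure under the applied loading (downward +):
  point load 49.5 at a = 6.8: Pa²(3L − a)/(6EI) = 7134/EI
Tip deflection under a unit load at C: L³/(3EI) = 204.7/EI.
Compatibility at C: δ_0 − R_C·δ_{CC} = 0, so R_C = 7134/204.7 = 34.85 kN.
Moment equilibrium about A: M_A = Σ(load moments about A) − R_C·L = 336.6 − 34.85×8.5 = 40.39 kN·m.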